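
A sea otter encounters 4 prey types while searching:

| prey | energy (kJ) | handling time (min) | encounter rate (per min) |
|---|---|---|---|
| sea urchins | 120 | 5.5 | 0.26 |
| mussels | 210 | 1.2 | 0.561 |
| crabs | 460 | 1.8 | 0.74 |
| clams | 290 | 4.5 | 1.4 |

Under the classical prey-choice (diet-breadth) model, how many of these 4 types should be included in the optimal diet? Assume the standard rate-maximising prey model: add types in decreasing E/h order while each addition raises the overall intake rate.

Profitabilities (E/h, kJ/min): crabs 256, mussels 175, clams 64.4, sea urchins 21.8. Add prey in this order while the next type's profitability exceeds the intake rate on those already taken.
Rate on top 1: 146. mussels: 175 > 146 → include.
Rate on top 2: 152.5. clams: 64.4 < 152.5 → exclude; stop.
Optimal diet: crabs, mussels — 2 of 4 types.

2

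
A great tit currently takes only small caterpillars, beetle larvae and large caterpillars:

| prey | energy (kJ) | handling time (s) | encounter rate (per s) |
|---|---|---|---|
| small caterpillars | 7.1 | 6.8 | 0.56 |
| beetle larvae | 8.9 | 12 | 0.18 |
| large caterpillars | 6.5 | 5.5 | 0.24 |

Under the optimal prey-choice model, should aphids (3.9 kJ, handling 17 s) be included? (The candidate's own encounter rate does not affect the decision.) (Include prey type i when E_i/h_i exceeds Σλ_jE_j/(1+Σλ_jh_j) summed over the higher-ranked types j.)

No

Current rate: (0.56×7.1 + 0.18×8.9 + 0.24×6.5)/(1 + 0.56×6.8 + 0.18×12 + 0.24×5.5) = 0.8612 kJ/s.
Profitability of aphids: 3.9/17 = 0.2294 kJ/s.
0.2294 < 0.8612, so adding aphids would lower the average — exclude it.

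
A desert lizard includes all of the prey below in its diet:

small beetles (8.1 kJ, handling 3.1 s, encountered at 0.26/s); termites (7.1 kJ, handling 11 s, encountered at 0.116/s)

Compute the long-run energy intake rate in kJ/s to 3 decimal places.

0.951 kJ/s

R = (0.26×8.1 + 0.116×7.1) / (1 + 0.26×3.1 + 0.116×11) = 2.93/3.082 = 0.9506 kJ/s.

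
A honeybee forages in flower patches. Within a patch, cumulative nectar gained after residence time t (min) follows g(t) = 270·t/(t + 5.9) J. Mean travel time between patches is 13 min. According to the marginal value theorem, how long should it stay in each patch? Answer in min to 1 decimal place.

8.8 min

By the marginal value theorem, leave when the instantaneous gain rate g'(t) equals the habitat-wide average g(t)/(T + t).
g'(t) = 270·5.9/(t + 5.9)². Setting 270·5.9/(t+5.9)² = 270t/[(t+5.9)(13+t)] gives 5.9(13+t) = t(t+5.9), so t² = 5.9×13 = 76.7.
t* = √76.7 = 8.758 min.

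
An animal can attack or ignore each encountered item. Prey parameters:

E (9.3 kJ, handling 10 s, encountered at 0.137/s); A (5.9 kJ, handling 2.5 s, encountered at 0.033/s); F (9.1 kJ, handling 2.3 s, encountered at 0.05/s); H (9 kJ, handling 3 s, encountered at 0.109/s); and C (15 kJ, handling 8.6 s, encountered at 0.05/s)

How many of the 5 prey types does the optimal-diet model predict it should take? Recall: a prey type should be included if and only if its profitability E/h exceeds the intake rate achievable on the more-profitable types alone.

Rank by E/h (kJ/s): F 3.96, H 3, A 2.36, C 1.74, E 0.93. Include each in turn until the next type's E/h falls below the running intake rate.
Rate on top 1: 0.4081. H: 3 > 0.4081 → include.
Rate on top 2: 0.9958. A: 2.36 > 0.9958 → include.
Rate on top 3: 1.07. C: 1.74 > 1.07 → include.
Rate on top 4: 1.218. E: 0.93 < 1.218 → exclude; stop.
Optimal diet: F, H, A, C — 4 of 5 types.

4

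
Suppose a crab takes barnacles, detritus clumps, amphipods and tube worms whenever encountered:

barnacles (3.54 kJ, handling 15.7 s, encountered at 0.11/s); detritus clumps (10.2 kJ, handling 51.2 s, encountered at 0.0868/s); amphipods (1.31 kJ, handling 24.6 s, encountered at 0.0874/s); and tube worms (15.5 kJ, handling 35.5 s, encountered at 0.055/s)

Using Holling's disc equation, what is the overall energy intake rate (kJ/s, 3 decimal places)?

0.199 kJ/s

R = (0.11×3.54 + 0.0868×10.2 + 0.0874×1.31 + 0.055×15.5) / (1 + 0.11×15.7 + 0.0868×51.2 + 0.0874×24.6 + 0.055×35.5) = 2.242/11.27 = 0.1988 kJ/s.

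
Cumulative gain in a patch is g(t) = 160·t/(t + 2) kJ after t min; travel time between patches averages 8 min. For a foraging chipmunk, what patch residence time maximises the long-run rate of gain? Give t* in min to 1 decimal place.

4.0 min

Optimal t* satisfies g'(t*) = g(t*)/(T + t*).
g'(t) = 160·2/(t + 2)². Setting 160·2/(t+2)² = 160t/[(t+2)(8+t)] gives 2(8+t) = t(t+2), so t² = 2×8 = 16.
t* = √16 = 4 min.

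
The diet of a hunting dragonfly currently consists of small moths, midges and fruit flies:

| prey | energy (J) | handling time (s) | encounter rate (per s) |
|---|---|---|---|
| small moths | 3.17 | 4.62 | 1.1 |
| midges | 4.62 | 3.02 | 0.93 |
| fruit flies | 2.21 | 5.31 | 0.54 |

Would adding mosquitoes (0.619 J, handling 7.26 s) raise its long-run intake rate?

No

On small moths, midges and fruit flies alone, R = ΣλE/(1+Σλh) = 8.977/11.76 = 0.7635 J/s.
mosquitoes: E/h = 0.619/7.26 = 0.08526 J/s.
0.08526 < 0.7635, so adding mosquitoes would lower the average — exclude it.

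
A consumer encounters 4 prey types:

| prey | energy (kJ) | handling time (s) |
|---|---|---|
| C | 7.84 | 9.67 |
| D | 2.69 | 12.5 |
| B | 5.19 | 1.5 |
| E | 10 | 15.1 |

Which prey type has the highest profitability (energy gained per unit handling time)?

B

In descending order of E/h:
B: 5.19/1.5 = 3.46 kJ/s
C: 7.84/9.67 = 0.811 kJ/s
E: 10/15.1 = 0.662 kJ/s
D: 2.69/12.5 = 0.215 kJ/s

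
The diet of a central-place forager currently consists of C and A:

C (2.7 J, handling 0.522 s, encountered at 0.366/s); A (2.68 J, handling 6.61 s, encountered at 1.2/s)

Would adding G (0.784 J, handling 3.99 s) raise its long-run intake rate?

No

Current rate: (0.366×2.7 + 1.2×2.68)/(1 + 0.366×0.522 + 1.2×6.61) = 0.4608 J/s.
Profitability of G: 0.784/3.99 = 0.1965 J/s.
0.1965 < 0.4608, so adding G would lower the average — exclude it.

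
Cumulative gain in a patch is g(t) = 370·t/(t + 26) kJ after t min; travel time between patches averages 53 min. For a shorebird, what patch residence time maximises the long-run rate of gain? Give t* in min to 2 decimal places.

Optimal t* satisfies g'(t*) = g(t*)/(T + t*).
g'(t) = 370·26/(t + 26)². Setting 370·26/(t+26)² = 370t/[(t+26)(53+t)] gives 26(53+t) = t(t+26), so t² = 26×53 = 1378.
t* = √1378 = 37.12 min.

37.12 min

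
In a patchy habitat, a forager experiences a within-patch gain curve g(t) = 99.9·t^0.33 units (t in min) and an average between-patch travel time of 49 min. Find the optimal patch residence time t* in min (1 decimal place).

Maximise g(t)/(T+t): set derivative to zero → g'(t)(T+t) = g(t).
g'(t) = 0.33·99.9·t^-0.67. Setting 0.33·99.9·t^-0.67 = 99.9·t^0.33/(49+t) gives 0.33(49+t) = t, so 0.67·t = 0.33×49.
t* = 0.33×49/0.67 = 24.13 min.

24.1 min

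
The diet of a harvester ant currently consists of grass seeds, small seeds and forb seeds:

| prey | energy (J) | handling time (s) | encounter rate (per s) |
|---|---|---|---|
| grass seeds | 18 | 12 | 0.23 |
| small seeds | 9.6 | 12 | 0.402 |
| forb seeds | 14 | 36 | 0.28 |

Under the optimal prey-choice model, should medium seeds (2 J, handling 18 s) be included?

No

Current rate: (0.23×18 + 0.402×9.6 + 0.28×14)/(1 + 0.23×12 + 0.402×12 + 0.28×36) = 0.6386 J/s.
Profitability of medium seeds: 2/18 = 0.1111 J/s.
Since 0.1111 < R, time spent handling medium seeds is better spent searching.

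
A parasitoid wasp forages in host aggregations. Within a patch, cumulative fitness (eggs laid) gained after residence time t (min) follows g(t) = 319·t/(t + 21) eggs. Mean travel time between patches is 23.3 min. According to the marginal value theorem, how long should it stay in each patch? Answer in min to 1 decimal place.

Maximise g(t)/(T+t): set derivative to zero → g'(t)(T+t) = g(t).
g'(t) = 319·21/(t + 21)². Setting 319·21/(t+21)² = 319t/[(t+21)(23.3+t)] gives 21(23.3+t) = t(t+21), so t² = 21×23.3 = 489.3.
t* = √489.3 = 22.12 min.

22.1 min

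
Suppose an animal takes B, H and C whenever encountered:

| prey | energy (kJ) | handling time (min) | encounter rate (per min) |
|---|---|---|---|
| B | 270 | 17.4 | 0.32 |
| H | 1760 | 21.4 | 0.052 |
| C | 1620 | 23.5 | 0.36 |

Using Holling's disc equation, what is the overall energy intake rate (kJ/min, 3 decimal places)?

R = (0.32×270 + 0.052×1760 + 0.36×1620) / (1 + 0.32×17.4 + 0.052×21.4 + 0.36×23.5) = 761.1/16.14 = 47.16 kJ/min.

47.155 kJ/min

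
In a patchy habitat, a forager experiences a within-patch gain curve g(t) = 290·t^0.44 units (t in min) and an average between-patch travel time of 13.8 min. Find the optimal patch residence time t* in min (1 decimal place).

10.8 min

By the marginal value theorem, leave when the instantaneous gain rate g'(t) equals the habitat-wide average g(t)/(T + t).
g'(t) = 0.44·290·t^-0.56. Setting 0.44·290·t^-0.56 = 290·t^0.44/(13.8+t) gives 0.44(13.8+t) = t, so 0.56·t = 0.44×13.8.
t* = 0.44×13.8/0.56 = 10.84 min.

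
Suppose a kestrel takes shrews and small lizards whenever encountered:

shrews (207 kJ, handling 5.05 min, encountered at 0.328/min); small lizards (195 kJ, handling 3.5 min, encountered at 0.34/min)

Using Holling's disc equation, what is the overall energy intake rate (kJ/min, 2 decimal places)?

R = (0.328×207 + 0.34×195) / (1 + 0.328×5.05 + 0.34×3.5) = 134.2/3.846 = 34.89 kJ/min.

34.89 kJ/min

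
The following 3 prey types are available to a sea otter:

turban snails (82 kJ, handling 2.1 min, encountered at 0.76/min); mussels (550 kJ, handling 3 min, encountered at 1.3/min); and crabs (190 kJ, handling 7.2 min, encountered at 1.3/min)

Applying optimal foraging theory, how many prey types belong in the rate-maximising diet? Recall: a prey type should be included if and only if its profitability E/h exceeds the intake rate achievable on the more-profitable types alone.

1

E/h in descending order: mussels 183, turban snails 39, crabs 26.4 kJ/min. The optimal diet is the largest prefix of this list for which every included type satisfies E_i/h_i > R on the types above it.
Rate on top 1: 145.9. turban snails: 39 < 145.9 → exclude; stop.
Optimal diet: mussels — 1 of 3 types.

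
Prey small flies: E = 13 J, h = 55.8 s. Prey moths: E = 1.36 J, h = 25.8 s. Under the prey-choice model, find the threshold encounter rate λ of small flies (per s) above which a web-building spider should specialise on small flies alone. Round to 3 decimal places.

At the threshold, the rate on small flies alone equals the profitability of moths: λ·13/(1 + λ·55.8) = 1.36/25.8 = 0.05271.
Rearranging, λ(13 − 0.05271×55.8) = 0.05271, so λ = 0.05271/10.06 = 0.005241 per s.

0.005 per s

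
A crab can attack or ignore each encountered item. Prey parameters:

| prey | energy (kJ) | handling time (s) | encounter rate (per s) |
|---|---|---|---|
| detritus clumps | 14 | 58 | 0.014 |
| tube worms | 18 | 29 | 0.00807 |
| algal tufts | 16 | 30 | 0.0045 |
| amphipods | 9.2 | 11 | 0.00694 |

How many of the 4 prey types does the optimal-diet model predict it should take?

4

Rank by E/h (kJ/s): amphipods 0.836, tube worms 0.621, algal tufts 0.533, detritus clumps 0.241. Include each in turn until the next type's E/h falls below the running intake rate.
Rate on top 1: 0.05932. tube worms: 0.621 > 0.05932 → include.
Rate on top 2: 0.1596. algal tufts: 0.533 > 0.1596 → include.
Rate on top 3: 0.1945. detritus clumps: 0.241 > 0.1945 → include.
Optimal diet: amphipods, tube worms, algal tufts, detritus clumps — 4 of 4 types.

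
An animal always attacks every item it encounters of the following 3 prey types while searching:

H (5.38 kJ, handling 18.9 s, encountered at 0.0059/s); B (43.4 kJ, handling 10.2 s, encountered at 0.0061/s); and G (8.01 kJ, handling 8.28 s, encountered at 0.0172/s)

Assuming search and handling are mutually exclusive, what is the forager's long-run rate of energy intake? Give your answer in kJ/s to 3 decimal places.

0.330 kJ/s

Energy encountered per unit search time: 0.0059×5.38 + 0.0061×43.4 + 0.0172×8.01 = 0.4343 kJ/s.
Handling time per unit search time: 0.0059×18.9 + 0.0061×10.2 + 0.0172×8.28 = 0.3161.
Rate = 0.4343/(1 + 0.3161) = 0.3299 kJ/s.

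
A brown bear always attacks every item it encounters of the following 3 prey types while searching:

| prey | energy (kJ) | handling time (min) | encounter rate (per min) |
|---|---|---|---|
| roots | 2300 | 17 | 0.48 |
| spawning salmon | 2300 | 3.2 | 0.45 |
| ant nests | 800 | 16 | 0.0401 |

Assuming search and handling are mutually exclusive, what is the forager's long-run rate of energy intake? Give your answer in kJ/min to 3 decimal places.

193.129 kJ/min

Energy encountered per unit search time: 0.48×2300 + 0.45×2300 + 0.0401×800 = 2171 kJ/min.
Handling time per unit search time: 0.48×17 + 0.45×3.2 + 0.0401×16 = 10.24.
Rate = 2171/(1 + 10.24) = 193.1 kJ/min.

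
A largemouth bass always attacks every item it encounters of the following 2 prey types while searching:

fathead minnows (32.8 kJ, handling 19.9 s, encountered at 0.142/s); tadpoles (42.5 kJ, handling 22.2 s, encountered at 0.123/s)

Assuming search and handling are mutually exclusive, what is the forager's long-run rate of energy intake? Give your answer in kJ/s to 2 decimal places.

R = Σλ_iE_i / (1 + Σλ_ih_i)
Numerator: 0.142×32.8 + 0.123×42.5 = 9.885
Denominator: 1 + 0.142×19.9 + 0.123×22.2 = 6.556
R = 9.885/6.556 = 1.508 kJ/s

1.51 kJ/s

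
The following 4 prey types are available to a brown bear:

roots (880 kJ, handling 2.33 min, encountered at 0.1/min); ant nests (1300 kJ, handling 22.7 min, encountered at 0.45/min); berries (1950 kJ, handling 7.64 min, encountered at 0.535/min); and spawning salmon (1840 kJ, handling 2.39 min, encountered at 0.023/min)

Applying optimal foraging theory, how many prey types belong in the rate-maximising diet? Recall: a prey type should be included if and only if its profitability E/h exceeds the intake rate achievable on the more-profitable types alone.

3

Rank by E/h (kJ/min): spawning salmon 770, roots 378, berries 255, ant nests 57.3. Include each in turn until the next type's E/h falls below the running intake rate.
Rate on top 1: 40.11. roots: 378 > 40.11 → include.
Rate on top 2: 101.2. berries: 255 > 101.2 → include.
Rate on top 3: 218.3. ant nests: 57.3 < 218.3 → exclude; stop.
Optimal diet: spawning salmon, roots, berries — 3 of 4 types.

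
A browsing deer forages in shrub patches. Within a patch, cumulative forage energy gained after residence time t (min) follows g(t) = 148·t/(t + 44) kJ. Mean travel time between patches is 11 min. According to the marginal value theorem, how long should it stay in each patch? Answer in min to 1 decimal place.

By the marginal value theorem, leave when the instantaneous gain rate g'(t) equals the habitat-wide average g(t)/(T + t).
g'(t) = 148·44/(t + 44)². Setting 148·44/(t+44)² = 148t/[(t+44)(11+t)] gives 44(11+t) = t(t+44), so t² = 44×11 = 484.
t* = √484 = 22 min.

22.0 min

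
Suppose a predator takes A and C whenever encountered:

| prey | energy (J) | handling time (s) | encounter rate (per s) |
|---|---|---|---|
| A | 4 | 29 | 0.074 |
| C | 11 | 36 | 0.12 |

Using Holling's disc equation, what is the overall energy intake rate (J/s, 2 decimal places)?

0.22 J/s

R = (0.074×4 + 0.12×11) / (1 + 0.074×29 + 0.12×36) = 1.616/7.466 = 0.2164 J/s.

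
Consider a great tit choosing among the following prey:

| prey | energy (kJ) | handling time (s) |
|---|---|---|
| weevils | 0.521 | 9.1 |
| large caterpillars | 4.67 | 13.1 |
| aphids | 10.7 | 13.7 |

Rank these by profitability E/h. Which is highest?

aphids

Profitability E/h (kJ/s): weevils = 0.521/9.1 = 0.0573, large caterpillars = 4.67/13.1 = 0.356, aphids = 10.7/13.7 = 0.781.
Ranked: aphids > large caterpillars > weevils.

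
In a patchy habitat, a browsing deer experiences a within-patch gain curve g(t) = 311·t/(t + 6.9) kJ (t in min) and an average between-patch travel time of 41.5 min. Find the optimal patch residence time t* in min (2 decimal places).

16.92 min

By the marginal value theorem, leave when the instantaneous gain rate g'(t) equals the habitat-wide average g(t)/(T + t).
g'(t) = 311·6.9/(t + 6.9)². Setting 311·6.9/(t+6.9)² = 311t/[(t+6.9)(41.5+t)] gives 6.9(41.5+t) = t(t+6.9), so t² = 6.9×41.5 = 286.4.
t* = √286.4 = 16.92 min.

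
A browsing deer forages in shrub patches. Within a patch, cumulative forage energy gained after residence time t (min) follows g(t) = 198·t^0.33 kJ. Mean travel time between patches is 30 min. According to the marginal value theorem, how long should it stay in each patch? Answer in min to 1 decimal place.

By the marginal value theorem, leave when the instantaneous gain rate g'(t) equals the habitat-wide average g(t)/(T + t).
g'(t) = 0.33·198·t^-0.67. Setting 0.33·198·t^-0.67 = 198·t^0.33/(30+t) gives 0.33(30+t) = t, so 0.67·t = 0.33×30.
t* = 0.33×30/0.67 = 14.78 min.

14.8 min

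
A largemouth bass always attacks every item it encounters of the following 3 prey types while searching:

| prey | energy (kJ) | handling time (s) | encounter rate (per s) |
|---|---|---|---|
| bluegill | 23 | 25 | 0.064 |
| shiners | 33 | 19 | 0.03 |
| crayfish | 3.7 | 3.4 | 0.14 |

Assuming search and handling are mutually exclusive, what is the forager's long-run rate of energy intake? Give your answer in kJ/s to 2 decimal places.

0.82 kJ/s

Energy encountered per unit search time: 0.064×23 + 0.03×33 + 0.14×3.7 = 2.98 kJ/s.
Handling time per unit search time: 0.064×25 + 0.03×19 + 0.14×3.4 = 2.646.
Rate = 2.98/(1 + 2.646) = 0.8173 kJ/s.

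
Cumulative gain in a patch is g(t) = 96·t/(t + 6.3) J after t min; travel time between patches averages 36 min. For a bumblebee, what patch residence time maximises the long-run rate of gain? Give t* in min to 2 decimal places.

15.06 min

Maximise g(t)/(T+t): set derivative to zero → g'(t)(T+t) = g(t).
g'(t) = 96·6.3/(t + 6.3)². Setting 96·6.3/(t+6.3)² = 96t/[(t+6.3)(36+t)] gives 6.3(36+t) = t(t+6.3), so t² = 6.3×36 = 226.8.
t* = √226.8 = 15.06 min.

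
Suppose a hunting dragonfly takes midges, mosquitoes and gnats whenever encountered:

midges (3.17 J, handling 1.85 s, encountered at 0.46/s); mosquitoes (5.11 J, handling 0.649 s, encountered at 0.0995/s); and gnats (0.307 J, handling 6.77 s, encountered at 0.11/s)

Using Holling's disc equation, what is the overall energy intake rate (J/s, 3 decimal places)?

R = Σλ_iE_i / (1 + Σλ_ih_i)
Numerator: 0.46×3.17 + 0.0995×5.11 + 0.11×0.307 = 2
Denominator: 1 + 0.46×1.85 + 0.0995×0.649 + 0.11×6.77 = 2.66
R = 2/2.66 = 0.752 J/s

0.752 J/s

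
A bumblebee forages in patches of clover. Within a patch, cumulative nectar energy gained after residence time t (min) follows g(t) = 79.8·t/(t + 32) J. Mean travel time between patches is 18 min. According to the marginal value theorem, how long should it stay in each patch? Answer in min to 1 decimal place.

By the marginal value theorem, leave when the instantaneous gain rate g'(t) equals the habitat-wide average g(t)/(T + t).
g'(t) = 79.8·32/(t + 32)². Setting 79.8·32/(t+32)² = 79.8t/[(t+32)(18+t)] gives 32(18+t) = t(t+32), so t² = 32×18 = 576.
t* = √576 = 24 min.

24.0 min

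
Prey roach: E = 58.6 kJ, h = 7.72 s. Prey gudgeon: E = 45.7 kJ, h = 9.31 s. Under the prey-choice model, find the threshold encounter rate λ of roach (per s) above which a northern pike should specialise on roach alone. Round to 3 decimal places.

0.237 per s

The zero-one rule: include gudgeon iff E₂/h₂ > λE₁/(1+λh₁). Equality gives the switch point.
λE₁h₂ = E₂ + λE₂h₁ ⇒ λ = E₂/(E₁h₂ − E₂h₁) = 45.7/(545.6 − 352.8) = 0.2371 per s.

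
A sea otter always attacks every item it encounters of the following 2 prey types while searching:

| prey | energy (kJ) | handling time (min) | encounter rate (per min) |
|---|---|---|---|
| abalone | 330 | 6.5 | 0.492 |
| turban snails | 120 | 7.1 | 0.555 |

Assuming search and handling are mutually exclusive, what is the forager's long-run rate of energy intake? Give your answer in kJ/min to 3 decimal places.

28.133 kJ/min

R = (0.492×330 + 0.555×120) / (1 + 0.492×6.5 + 0.555×7.1) = 229/8.139 = 28.13 kJ/min.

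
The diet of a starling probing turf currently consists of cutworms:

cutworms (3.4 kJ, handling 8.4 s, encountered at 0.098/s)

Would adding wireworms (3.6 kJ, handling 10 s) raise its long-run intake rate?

On cutworms alone, R = ΣλE/(1+Σλh) = 0.3332/1.823 = 0.1828 kJ/s.
wireworms: E/h = 3.6/10 = 0.36 kJ/s.
Since 0.36 > R, including wireworms increases the long-run rate.

Yes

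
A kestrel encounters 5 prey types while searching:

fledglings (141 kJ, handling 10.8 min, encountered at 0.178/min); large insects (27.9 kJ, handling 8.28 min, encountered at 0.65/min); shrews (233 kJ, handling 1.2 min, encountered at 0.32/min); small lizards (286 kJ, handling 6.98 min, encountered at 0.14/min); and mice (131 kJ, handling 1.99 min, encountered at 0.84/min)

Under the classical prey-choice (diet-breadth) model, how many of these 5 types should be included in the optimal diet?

2

E/h in descending order: shrews 194, mice 65.8, small lizards 41, fledglings 13.1, large insects 3.37 kJ/min. The optimal diet is the largest prefix of this list for which every included type satisfies E_i/h_i > R on the types above it.
Rate on top 1: 53.87. mice: 65.8 > 53.87 → include.
Rate on top 2: 60.41. small lizards: 41 < 60.41 → exclude; stop.
Optimal diet: shrews, mice — 2 of 5 types.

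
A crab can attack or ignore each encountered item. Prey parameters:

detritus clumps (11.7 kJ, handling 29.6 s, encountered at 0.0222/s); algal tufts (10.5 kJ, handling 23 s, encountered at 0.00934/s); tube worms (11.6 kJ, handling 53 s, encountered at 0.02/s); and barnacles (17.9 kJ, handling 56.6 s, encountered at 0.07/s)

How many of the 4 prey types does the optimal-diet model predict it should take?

E/h in descending order: algal tufts 0.457, detritus clumps 0.395, barnacles 0.316, tube worms 0.219 kJ/s. The optimal diet is the largest prefix of this list for which every included type satisfies E_i/h_i > R on the types above it.
Rate on top 1: 0.08073. detritus clumps: 0.395 > 0.08073 → include.
Rate on top 2: 0.1911. barnacles: 0.316 > 0.1911 → include.
Rate on top 3: 0.2761. tube worms: 0.219 < 0.2761 → exclude; stop.
Optimal diet: algal tufts, detritus clumps, barnacles — 3 of 4 types.

3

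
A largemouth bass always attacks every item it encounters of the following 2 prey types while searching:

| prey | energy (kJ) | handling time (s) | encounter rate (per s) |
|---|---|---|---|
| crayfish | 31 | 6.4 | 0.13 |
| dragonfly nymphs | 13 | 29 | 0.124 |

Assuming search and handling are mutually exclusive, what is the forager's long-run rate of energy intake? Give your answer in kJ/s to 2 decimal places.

1.04 kJ/s

Energy encountered per unit search time: 0.13×31 + 0.124×13 = 5.642 kJ/s.
Handling time per unit search time: 0.13×6.4 + 0.124×29 = 4.428.
Rate = 5.642/(1 + 4.428) = 1.039 kJ/s.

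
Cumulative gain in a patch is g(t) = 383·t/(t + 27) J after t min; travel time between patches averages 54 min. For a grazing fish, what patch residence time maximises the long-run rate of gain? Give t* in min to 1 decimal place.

Optimal t* satisfies g'(t*) = g(t*)/(T + t*).
g'(t) = 383·27/(t + 27)². Setting 383·27/(t+27)² = 383t/[(t+27)(54+t)] gives 27(54+t) = t(t+27), so t² = 27×54 = 1458.
t* = √1458 = 38.18 min.

38.2 min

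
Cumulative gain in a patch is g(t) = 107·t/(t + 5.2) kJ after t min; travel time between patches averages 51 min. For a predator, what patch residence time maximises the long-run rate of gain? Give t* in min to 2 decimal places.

By the marginal value theorem, leave when the instantaneous gain rate g'(t) equals the habitat-wide average g(t)/(T + t).
g'(t) = 107·5.2/(t + 5.2)². Setting 107·5.2/(t+5.2)² = 107t/[(t+5.2)(51+t)] gives 5.2(51+t) = t(t+5.2), so t² = 5.2×51 = 265.2.
t* = √265.2 = 16.28 min.

16.28 min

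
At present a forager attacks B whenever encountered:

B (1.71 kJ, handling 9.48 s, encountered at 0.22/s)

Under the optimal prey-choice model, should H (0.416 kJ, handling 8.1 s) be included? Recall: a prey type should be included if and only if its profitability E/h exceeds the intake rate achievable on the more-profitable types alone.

No

On B alone, R = ΣλE/(1+Σλh) = 0.3762/3.086 = 0.1219 kJ/s.
Profitability of H: 0.416/8.1 = 0.05136 kJ/s.
Since 0.05136 < R, time spent handling H is better spent searching.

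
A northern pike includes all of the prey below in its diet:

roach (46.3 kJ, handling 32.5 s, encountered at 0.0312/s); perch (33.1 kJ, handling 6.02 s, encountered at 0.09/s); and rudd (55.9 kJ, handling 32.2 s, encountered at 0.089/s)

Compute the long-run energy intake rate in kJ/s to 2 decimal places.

1.73 kJ/s

R = Σλ_iE_i / (1 + Σλ_ih_i)
Numerator: 0.0312×46.3 + 0.09×33.1 + 0.089×55.9 = 9.399
Denominator: 1 + 0.0312×32.5 + 0.09×6.02 + 0.089×32.2 = 5.422
R = 9.399/5.422 = 1.734 kJ/s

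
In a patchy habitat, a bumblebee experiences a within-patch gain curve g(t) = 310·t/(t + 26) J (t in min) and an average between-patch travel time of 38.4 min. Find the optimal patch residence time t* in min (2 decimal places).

Maximise g(t)/(T+t): set derivative to zero → g'(t)(T+t) = g(t).
g'(t) = 310·26/(t + 26)². Setting 310·26/(t+26)² = 310t/[(t+26)(38.4+t)] gives 26(38.4+t) = t(t+26), so t² = 26×38.4 = 998.4.
t* = √998.4 = 31.6 min.

31.60 min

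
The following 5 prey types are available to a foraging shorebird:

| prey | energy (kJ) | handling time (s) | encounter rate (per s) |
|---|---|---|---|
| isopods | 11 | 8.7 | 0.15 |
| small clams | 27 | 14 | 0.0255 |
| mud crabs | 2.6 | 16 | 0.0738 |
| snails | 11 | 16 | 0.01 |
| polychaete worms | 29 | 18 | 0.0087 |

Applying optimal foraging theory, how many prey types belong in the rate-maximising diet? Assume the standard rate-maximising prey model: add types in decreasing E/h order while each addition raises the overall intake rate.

3

Rank by E/h (kJ/s): small clams 1.93, polychaete worms 1.61, isopods 1.26, snails 0.688, mud crabs 0.163. Include each in turn until the next type's E/h falls below the running intake rate.
Rate on top 1: 0.5074. polychaete worms: 1.61 > 0.5074 → include.
Rate on top 2: 0.6216. isopods: 1.26 > 0.6216 → include.
Rate on top 3: 0.9192. snails: 0.688 < 0.9192 → exclude; stop.
Optimal diet: small clams, polychaete worms, isopods — 3 of 5 types.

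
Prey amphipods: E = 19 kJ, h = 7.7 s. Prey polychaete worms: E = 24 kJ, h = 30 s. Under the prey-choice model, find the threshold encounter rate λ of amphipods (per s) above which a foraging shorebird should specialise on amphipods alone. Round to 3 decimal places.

0.062 per s

At the threshold, the rate on amphipods alone equals the profitability of polychaete worms: λ·19/(1 + λ·7.7) = 24/30 = 0.8.
Rearranging, λ(19 − 0.8×7.7) = 0.8, so λ = 0.8/12.84 = 0.06231 per s.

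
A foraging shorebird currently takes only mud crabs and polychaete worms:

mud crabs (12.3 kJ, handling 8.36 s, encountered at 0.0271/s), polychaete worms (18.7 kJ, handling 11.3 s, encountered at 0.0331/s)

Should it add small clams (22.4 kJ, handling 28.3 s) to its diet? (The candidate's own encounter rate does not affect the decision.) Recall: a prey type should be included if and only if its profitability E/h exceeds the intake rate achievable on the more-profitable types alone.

Yes

Intake rate on the current diet: R = (0.0271×12.3 + 0.0331×18.7) / (1 + 0.0271×8.36 + 0.0331×11.3) = 0.9523/1.601 = 0.595 kJ/s.
Profitability of small clams: 22.4/28.3 = 0.7915 kJ/s.
Since 0.7915 > R, including small clams increases the long-run rate.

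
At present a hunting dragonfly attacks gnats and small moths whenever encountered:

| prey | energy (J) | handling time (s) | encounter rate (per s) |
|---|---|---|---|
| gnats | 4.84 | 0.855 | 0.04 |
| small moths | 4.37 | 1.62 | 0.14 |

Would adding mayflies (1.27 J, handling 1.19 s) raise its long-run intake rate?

Yes

On gnats and small moths alone, R = ΣλE/(1+Σλh) = 0.8054/1.261 = 0.6387 J/s.
mayflies: E/h = 1.27/1.19 = 1.067 J/s.
1.067 > 0.6387, so adding mayflies raises the average — include it.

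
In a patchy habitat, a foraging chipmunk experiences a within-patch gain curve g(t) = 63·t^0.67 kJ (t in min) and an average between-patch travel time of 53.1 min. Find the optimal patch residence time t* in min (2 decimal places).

By the marginal value theorem, leave when the instantaneous gain rate g'(t) equals the habitat-wide average g(t)/(T + t).
g'(t) = 0.67·63·t^-0.33. Setting 0.67·63·t^-0.33 = 63·t^0.67/(53.1+t) gives 0.67(53.1+t) = t, so 0.33·t = 0.67×53.1.
t* = 0.67×53.1/0.33 = 107.8 min.

107.81 min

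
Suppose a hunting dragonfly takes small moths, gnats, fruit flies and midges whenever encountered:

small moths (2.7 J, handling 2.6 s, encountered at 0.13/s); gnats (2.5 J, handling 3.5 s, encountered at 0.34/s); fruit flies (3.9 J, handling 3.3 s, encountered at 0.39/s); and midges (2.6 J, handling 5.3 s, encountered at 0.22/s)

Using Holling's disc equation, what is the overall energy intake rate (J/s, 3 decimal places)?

0.661 J/s

Energy encountered per unit search time: 0.13×2.7 + 0.34×2.5 + 0.39×3.9 + 0.22×2.6 = 3.294 J/s.
Handling time per unit search time: 0.13×2.6 + 0.34×3.5 + 0.39×3.3 + 0.22×5.3 = 3.981.
Rate = 3.294/(1 + 3.981) = 0.6613 J/s.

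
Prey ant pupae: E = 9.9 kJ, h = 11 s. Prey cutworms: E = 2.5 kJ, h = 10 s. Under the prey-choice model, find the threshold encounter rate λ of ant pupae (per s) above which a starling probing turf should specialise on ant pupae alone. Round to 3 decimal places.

0.035 per s

At the threshold, the rate on ant pupae alone equals the profitability of cutworms: λ·9.9/(1 + λ·11) = 2.5/10 = 0.25.
Rearranging, λ(9.9 − 0.25×11) = 0.25, so λ = 0.25/7.15 = 0.03497 per s.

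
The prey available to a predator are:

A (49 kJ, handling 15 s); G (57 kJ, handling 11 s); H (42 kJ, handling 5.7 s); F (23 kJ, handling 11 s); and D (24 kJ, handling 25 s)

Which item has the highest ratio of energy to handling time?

Profitability E/h (kJ/s): A = 49/15 = 3.27, G = 57/11 = 5.18, H = 42/5.7 = 7.37, F = 23/11 = 2.09, D = 24/25 = 0.96.
Ranked: H > G > A > F > D.

H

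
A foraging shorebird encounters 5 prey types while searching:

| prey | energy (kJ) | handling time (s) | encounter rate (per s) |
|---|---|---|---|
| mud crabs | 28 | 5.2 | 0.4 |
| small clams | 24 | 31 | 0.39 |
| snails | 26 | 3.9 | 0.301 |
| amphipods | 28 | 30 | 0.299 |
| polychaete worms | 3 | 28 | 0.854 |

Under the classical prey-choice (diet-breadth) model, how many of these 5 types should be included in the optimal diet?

Rank by E/h (kJ/s): snails 6.67, mud crabs 5.38, amphipods 0.933, small clams 0.774, polychaete worms 0.107. Include each in turn until the next type's E/h falls below the running intake rate.
Rate on top 1: 3.6. mud crabs: 5.38 > 3.6 → include.
Rate on top 2: 4.473. amphipods: 0.933 < 4.473 → exclude; stop.
Optimal diet: snails, mud crabs — 2 of 5 types.

2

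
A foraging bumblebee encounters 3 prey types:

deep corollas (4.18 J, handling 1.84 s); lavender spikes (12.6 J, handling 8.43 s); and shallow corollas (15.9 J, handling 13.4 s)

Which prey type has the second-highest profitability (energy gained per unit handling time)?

Profitability E/h (J/s): deep corollas = 4.18/1.84 = 2.27, lavender spikes = 12.6/8.43 = 1.49, shallow corollas = 15.9/13.4 = 1.19.
Ranked: deep corollas > lavender spikes > shallow corollas.

lavender spikes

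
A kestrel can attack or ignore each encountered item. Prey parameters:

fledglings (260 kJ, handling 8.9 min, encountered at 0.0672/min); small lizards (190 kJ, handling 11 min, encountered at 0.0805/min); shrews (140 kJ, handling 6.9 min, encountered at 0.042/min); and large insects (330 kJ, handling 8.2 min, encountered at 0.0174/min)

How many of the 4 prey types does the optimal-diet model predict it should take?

4

E/h in descending order: large insects 40.2, fledglings 29.2, shrews 20.3, small lizards 17.3 kJ/min. The optimal diet is the largest prefix of this list for which every included type satisfies E_i/h_i > R on the types above it.
Rate on top 1: 5.025. fledglings: 29.2 > 5.025 → include.
Rate on top 2: 13.34. shrews: 20.3 > 13.34 → include.
Rate on top 3: 14.33. small lizards: 17.3 > 14.33 → include.
Optimal diet: large insects, fledglings, shrews, small lizards — 4 of 4 types.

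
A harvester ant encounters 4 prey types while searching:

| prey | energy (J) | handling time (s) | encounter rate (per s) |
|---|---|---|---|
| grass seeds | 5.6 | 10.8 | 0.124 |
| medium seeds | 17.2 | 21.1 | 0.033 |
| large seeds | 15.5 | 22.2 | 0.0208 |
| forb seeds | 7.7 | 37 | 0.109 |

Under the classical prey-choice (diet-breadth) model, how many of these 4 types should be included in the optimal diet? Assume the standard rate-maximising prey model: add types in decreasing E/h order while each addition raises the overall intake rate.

Rank by E/h (J/s): medium seeds 0.815, large seeds 0.698, grass seeds 0.519, forb seeds 0.208. Include each in turn until the next type's E/h falls below the running intake rate.
Rate on top 1: 0.3346. large seeds: 0.698 > 0.3346 → include.
Rate on top 2: 0.4124. grass seeds: 0.519 > 0.4124 → include.
Rate on top 3: 0.453. forb seeds: 0.208 < 0.453 → exclude; stop.
Optimal diet: medium seeds, large seeds, grass seeds — 3 of 4 types.

3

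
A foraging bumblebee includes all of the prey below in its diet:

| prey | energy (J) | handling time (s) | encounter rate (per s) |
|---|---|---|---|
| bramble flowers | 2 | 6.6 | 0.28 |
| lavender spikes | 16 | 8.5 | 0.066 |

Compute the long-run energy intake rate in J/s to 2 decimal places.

R = Σλ_iE_i / (1 + Σλ_ih_i)
Numerator: 0.28×2 + 0.066×16 = 1.616
Denominator: 1 + 0.28×6.6 + 0.066×8.5 = 3.409
R = 1.616/3.409 = 0.474 J/s

0.47 J/s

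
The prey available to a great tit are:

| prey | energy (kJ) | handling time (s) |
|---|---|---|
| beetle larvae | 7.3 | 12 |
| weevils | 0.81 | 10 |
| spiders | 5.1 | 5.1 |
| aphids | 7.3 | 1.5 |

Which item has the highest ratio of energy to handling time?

aphids

In descending order of E/h:
aphids: 7.3/1.5 = 4.87 kJ/s
spiders: 5.1/5.1 = 1 kJ/s
beetle larvae: 7.3/12 = 0.608 kJ/s
weevils: 0.81/10 = 0.081 kJ/s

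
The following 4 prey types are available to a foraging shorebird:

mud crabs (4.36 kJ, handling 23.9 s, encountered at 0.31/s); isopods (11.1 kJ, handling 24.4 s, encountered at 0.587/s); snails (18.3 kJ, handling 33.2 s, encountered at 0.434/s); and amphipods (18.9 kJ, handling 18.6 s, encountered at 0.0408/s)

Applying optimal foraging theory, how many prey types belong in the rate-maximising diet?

2

Rank by E/h (kJ/s): amphipods 1.02, snails 0.551, isopods 0.455, mud crabs 0.182. Include each in turn until the next type's E/h falls below the running intake rate.
Rate on top 1: 0.4384. snails: 0.551 > 0.4384 → include.
Rate on top 2: 0.5389. isopods: 0.455 < 0.5389 → exclude; stop.
Optimal diet: amphipods, snails — 2 of 4 types.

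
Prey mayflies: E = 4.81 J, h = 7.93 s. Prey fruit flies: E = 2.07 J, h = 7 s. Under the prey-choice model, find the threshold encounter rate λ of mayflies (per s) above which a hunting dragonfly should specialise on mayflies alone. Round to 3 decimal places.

0.120 per s

At the threshold, the rate on mayflies alone equals the profitability of fruit flies: λ·4.81/(1 + λ·7.93) = 2.07/7 = 0.2957.
Rearranging, λ(4.81 − 0.2957×7.93) = 0.2957, so λ = 0.2957/2.465 = 0.12 per s.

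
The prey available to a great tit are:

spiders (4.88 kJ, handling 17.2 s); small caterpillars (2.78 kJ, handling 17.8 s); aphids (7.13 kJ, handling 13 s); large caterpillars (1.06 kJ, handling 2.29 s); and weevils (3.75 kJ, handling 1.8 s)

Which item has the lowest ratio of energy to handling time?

small caterpillars

Profitability E/h (kJ/s): spiders = 4.88/17.2 = 0.284, small caterpillars = 2.78/17.8 = 0.156, aphids = 7.13/13 = 0.548, large caterpillars = 1.06/2.29 = 0.463, weevils = 3.75/1.8 = 2.08.
Ranked: weevils > aphids > large caterpillars > spiders > small caterpillars.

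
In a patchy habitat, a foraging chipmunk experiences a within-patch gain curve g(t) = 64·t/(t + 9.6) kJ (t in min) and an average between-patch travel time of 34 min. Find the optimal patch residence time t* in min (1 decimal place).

By the marginal value theorem, leave when the instantaneous gain rate g'(t) equals the habitat-wide average g(t)/(T + t).
g'(t) = 64·9.6/(t + 9.6)². Setting 64·9.6/(t+9.6)² = 64t/[(t+9.6)(34+t)] gives 9.6(34+t) = t(t+9.6), so t² = 9.6×34 = 326.4.
t* = √326.4 = 18.07 min.

18.1 min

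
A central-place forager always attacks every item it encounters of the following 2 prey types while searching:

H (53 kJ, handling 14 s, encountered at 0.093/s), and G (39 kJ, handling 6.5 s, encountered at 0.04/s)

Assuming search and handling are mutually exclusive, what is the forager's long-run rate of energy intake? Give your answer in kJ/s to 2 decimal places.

Energy encountered per unit search time: 0.093×53 + 0.04×39 = 6.489 kJ/s.
Handling time per unit search time: 0.093×14 + 0.04×6.5 = 1.562.
Rate = 6.489/(1 + 1.562) = 2.533 kJ/s.

2.53 kJ/s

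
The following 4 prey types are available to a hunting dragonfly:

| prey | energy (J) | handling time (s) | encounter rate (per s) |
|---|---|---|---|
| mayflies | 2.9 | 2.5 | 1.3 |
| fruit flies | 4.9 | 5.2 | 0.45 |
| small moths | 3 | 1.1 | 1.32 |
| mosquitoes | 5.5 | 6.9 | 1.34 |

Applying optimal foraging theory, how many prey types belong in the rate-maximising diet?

1

E/h in descending order: small moths 2.73, mayflies 1.16, fruit flies 0.942, mosquitoes 0.797 J/s. The optimal diet is the largest prefix of this list for which every included type satisfies E_i/h_i > R on the types above it.
Rate on top 1: 1.615. mayflies: 1.16 < 1.615 → exclude; stop.
Optimal diet: small moths — 1 of 4 types.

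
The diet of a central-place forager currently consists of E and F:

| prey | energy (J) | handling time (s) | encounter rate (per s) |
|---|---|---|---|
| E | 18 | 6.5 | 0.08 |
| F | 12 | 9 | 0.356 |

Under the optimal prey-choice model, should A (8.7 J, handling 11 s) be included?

No

On E and F alone, R = ΣλE/(1+Σλh) = 5.712/4.724 = 1.209 J/s.
Profitability of A: 8.7/11 = 0.7909 J/s.
Since 0.7909 < R, time spent handling A is better spent searching.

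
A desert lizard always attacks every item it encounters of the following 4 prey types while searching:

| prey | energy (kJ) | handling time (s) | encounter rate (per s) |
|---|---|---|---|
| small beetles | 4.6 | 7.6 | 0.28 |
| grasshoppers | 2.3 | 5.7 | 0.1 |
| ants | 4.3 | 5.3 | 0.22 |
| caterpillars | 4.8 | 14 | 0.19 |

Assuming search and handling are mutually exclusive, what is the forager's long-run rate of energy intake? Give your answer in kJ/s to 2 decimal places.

R = Σλ_iE_i / (1 + Σλ_ih_i)
Numerator: 0.28×4.6 + 0.1×2.3 + 0.22×4.3 + 0.19×4.8 = 3.376
Denominator: 1 + 0.28×7.6 + 0.1×5.7 + 0.22×5.3 + 0.19×14 = 7.524
R = 3.376/7.524 = 0.4487 kJ/s

0.45 kJ/s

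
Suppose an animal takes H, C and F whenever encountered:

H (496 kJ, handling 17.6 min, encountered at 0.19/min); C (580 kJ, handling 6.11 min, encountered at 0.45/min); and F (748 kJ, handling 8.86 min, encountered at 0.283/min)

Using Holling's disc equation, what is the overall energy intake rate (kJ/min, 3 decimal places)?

Energy encountered per unit search time: 0.19×496 + 0.45×580 + 0.283×748 = 566.9 kJ/min.
Handling time per unit search time: 0.19×17.6 + 0.45×6.11 + 0.283×8.86 = 8.601.
Rate = 566.9/(1 + 8.601) = 59.05 kJ/min.

59.049 kJ/min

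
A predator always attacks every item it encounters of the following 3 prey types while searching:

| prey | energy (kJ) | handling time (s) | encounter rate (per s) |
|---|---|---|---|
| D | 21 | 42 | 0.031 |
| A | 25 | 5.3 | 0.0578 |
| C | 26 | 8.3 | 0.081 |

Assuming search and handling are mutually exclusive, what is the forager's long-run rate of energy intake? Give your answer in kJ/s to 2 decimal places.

1.28 kJ/s

Energy encountered per unit search time: 0.031×21 + 0.0578×25 + 0.081×26 = 4.202 kJ/s.
Handling time per unit search time: 0.031×42 + 0.0578×5.3 + 0.081×8.3 = 2.281.
Rate = 4.202/(1 + 2.281) = 1.281 kJ/s.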